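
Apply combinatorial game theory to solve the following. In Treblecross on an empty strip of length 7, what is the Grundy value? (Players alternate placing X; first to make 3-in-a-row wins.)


Treblecross: place X on empty cells; 3-in-a-row wins.
Playing within two cells of an existing X lets the opponent win at once, so sensible play treats the cells i-2..i+2 around each X as dead. The player left with no safe cell loses, so this is a normal-play take-away game on strips of safe cells.
Placing X at cell i (0-indexed) of a strip of k safe cells leaves independent strips of sizes max(0, i-2) and max(0, k-i-3). Hence G(k) = mex{ G(max(0,i-2)) XOR G(max(0,k-i-3)) : 0 <= i < k }, with G(0) = 0.
G(1): splits (0,0):0^0=0 -> mex({0}) = 1
G(2): splits (0,0):0^0=0 -> mex({0}) = 1
G(3): splits (0,0):0^0=0 -> mex({0}) = 1
G(4): splits (0,1):0^1=1 (0,0):0^0=0 -> mex({0, 1}) = 2
G(5): splits (0,2):0^1=1 (0,1):0^1=1 (0,0):0^0=0 -> mex({0, 1}) = 2
G(6) = mex({1}) = 0
G(7) = mex({0, 1, 2}) = 3
Therefore G(7) = 3.

3


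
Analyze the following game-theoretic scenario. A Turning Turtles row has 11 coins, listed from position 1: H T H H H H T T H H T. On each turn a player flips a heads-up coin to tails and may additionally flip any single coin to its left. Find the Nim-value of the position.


Coins: H T H H H H T T H H T
Key fact: a single head at position k behaves exactly like a Nim heap of size k (turning it to T and optionally flipping a coin at j < k corresponds to moving the heap from k to j, or to 0), and heads combine as a disjunctive sum (two heads at the same place would cancel, matching j XOR j = 0). So the Nim-value is the XOR of the 1-indexed positions of the heads.
Face-up positions (1-indexed): [1, 3, 4, 5, 6, 9, 10]
XOR 0 with 1: 0 XOR 1 = 1
XOR 1 with 3: 1 XOR 3 = 2
XOR 2 with 4: 2 XOR 4 = 6
XOR 6 with 5: 6 XOR 5 = 3
XOR 3 with 6: 3 XOR 6 = 5
XOR 5 with 9: 5 XOR 9 = 12
XOR 12 with 10: 12 XOR 10 = 6
Nim-value = 6

6


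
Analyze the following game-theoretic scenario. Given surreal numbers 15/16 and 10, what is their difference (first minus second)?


x = 15/16, y = 10
Converting to common denominator: 16
x = 15/16, y = 160/16
x - y = 15/16 - 10 = -145/16

-145/16


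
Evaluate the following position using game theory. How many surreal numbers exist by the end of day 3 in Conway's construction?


Day 0: {|} = 0 is born. Count = 1.
Day n: the number of surreal numbers born by day n is 2^(n+1) - 1.
By day 0: 2^1 - 1 = 1
By day 1: 2^2 - 1 = 3
By day 2: 2^3 - 1 = 7
By day 3: 2^4 - 1 = 15
By day 3: 15 surreal numbers.

15


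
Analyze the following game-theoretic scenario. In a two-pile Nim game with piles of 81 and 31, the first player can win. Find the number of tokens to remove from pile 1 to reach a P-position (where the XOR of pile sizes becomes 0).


Piles: 81 and 31
Current XOR: 81 XOR 31 = 78 (non-zero, so this is an N-position).
To make the XOR zero, we need to find a move that balances the piles.
For pile 1 (size 81): target = 81 XOR 78 = 31
We reduce pile 1 from 81 to 31.
Tokens removed: 81 - 31 = 50
Verification: 31 XOR 31 = 0

50


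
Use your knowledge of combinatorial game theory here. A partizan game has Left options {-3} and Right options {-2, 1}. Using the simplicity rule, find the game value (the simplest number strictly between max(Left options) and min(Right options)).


Left options: {-3}, max = -3
Right options: {-2, 1}, min = -2
All options are numbers and max(Left) < min(Right), so by the simplicity theorem the value is the simplest (earliest-born) number strictly between -3 and -2.
No integer lies strictly between -3 and -2, so the value is the dyadic rational m/2^k in the interval with the smallest k (then m odd); search k = 1, 2, ...:
Denominator 2: -5/2 lies strictly between -3 and -2 -- found.
The simplest number in the interval is -5/2.
Game value = -5/2

-5/2


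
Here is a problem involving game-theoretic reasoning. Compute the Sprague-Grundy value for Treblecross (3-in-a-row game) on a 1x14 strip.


Treblecross: place X on empty cells; 3-in-a-row wins.
Playing within two cells of an existing X lets the opponent win at once, so sensible play treats the cells i-2..i+2 around each X as dead. The player left with no safe cell loses, so this is a normal-play take-away game on strips of safe cells.
Placing X at cell i (0-indexed) of a strip of k safe cells leaves independent strips of sizes max(0, i-2) and max(0, k-i-3). Hence G(k) = mex{ G(max(0,i-2)) XOR G(max(0,k-i-3)) : 0 <= i < k }, with G(0) = 0.
G(1): splits (0,0):0^0=0 -> mex({0}) = 1
G(2): splits (0,0):0^0=0 -> mex({0}) = 1
G(3): splits (0,0):0^0=0 -> mex({0}) = 1
G(4): splits (0,1):0^1=1 (0,0):0^0=0 -> mex({0, 1}) = 2
G(5): splits (0,2):0^1=1 (0,1):0^1=1 (0,0):0^0=0 -> mex({0, 1}) = 2
G(6) = mex({1}) = 0
G(7) = mex({0, 1, 2}) = 3
G(8) = mex({0, 1, 2}) = 3
G(9) = mex({0, 2}) = 1
G(10) = mex({0, 2, 3}) = 1
G(11) = mex({0, 3}) = 1
G(12) = mex({1, 3}) = 0
G(13) = mex({0, 1, 2, 3}) = 4
G(14) = mex({0, 1, 2}) = 3
Therefore G(14) = 3.

3


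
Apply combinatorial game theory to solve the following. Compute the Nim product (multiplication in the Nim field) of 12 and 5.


Nim multiplication is bilinear over XOR: (u XOR v) * w = (u*w) XOR (v*w).
So we split each operand into its bit components and XOR the pairwise Nim products.
12 = 4 + 8 (as XOR of powers of 2).
5 = 1 + 4 (as XOR of powers of 2).
Using the standard Nim-product table on single bits:
  2*2 = 3,   2*4 = 8,   2*8 = 12,
  4*4 = 6,   4*8 = 11,  8*8 = 13,
and  1*x = x (identity), k*l = l*k (commutative).
Pairwise Nim products:
  4 * 1 = 4
  4 * 4 = 6
  8 * 1 = 8
  8 * 4 = 11
XOR them: 4 XOR 6 XOR 8 XOR 11 = 1.
Result: 12 * 5 = 1 (in Nim).

1


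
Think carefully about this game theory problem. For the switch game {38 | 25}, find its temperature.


The game is {38 | 25}, a switch {a | b} with numbers a > b.
Cooling {a | b} by t gives {a - t | b + t}, which stops being hot when a - t = b + t, i.e. at t = (a - b)/2. So the temperature of a switch is (a - b)/2.
Temperature = (Left option - Right option) / 2
= (38 - (25)) / 2
= 13 / 2
= 13/2

13/2


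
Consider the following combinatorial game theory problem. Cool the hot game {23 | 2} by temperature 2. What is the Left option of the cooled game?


Original game: {23 | 2} (a switch {a | b} with a > b).
Cooling by t (for t below the temperature (a - b)/2 = 21/2) taxes each move by t: {a | b} cooled by t is {a - t | b + t}.
Cooling amount: t = 2
Cooled Left option: 23 - 2 = 21
Cooled Right option: 2 + 2 = 4
Cooled game: {21 | 4}
Left option = 21

21


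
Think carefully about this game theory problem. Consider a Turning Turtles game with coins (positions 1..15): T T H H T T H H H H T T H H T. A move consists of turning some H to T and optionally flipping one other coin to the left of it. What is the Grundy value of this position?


Coins: T T H H T T H H H H T T H H T
Key fact: a single head at position k behaves exactly like a Nim heap of size k (turning it to T and optionally flipping a coin at j < k corresponds to moving the heap from k to j, or to 0), and heads combine as a disjunctive sum (two heads at the same place would cancel, matching j XOR j = 0). So the Nim-value is the XOR of the 1-indexed positions of the heads.
Face-up positions (1-indexed): [3, 4, 7, 8, 9, 10, 13, 14]
XOR 0 with 3: 0 XOR 3 = 3
XOR 3 with 4: 3 XOR 4 = 7
XOR 7 with 7: 7 XOR 7 = 0
XOR 0 with 8: 0 XOR 8 = 8
XOR 8 with 9: 8 XOR 9 = 1
XOR 1 with 10: 1 XOR 10 = 11
XOR 11 with 13: 11 XOR 13 = 6
XOR 6 with 14: 6 XOR 14 = 8
Nim-value = 8

8


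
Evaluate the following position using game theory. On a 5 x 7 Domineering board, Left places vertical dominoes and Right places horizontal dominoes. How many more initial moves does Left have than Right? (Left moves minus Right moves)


Board is 5 x 7 (rows x cols).
Left (vertical) placements: (rows-1) * cols = 4 * 7 = 28
Right (horizontal) placements: rows * (cols-1) = 5 * 6 = 30
Advantage = Left - Right = 28 - 30 = -2

-2


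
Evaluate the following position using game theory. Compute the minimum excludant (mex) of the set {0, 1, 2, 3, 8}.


Set = {0, 1, 2, 3, 8}
0 is in the set.
1 is in the set.
2 is in the set.
3 is in the set.
4 is NOT in the set. This is the mex.
mex = 4

4


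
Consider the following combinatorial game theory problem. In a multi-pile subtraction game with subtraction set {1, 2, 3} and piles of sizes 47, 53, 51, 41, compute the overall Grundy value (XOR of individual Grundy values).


Subtraction set: {1, 2, 3}
For this subtraction set, G(n) = n mod 4 (period = max + 1 = 4).
Pile 1 (size 47): G(47) = 47 mod 4 = 3
Pile 2 (size 53): G(53) = 53 mod 4 = 1
Pile 3 (size 51): G(51) = 51 mod 4 = 3
Pile 4 (size 41): G(41) = 41 mod 4 = 1
Total Grundy value = XOR of all: 3 XOR 1 XOR 3 XOR 1 = 0

0


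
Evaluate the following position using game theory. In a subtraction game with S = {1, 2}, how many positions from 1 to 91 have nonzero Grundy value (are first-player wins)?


Subtraction set S = {1, 2}, so G(n) = n mod 3.
G(n) = 0 when n is a multiple of 3.
Multiples of 3 in [1, 91]: 30
N-positions (nonzero Grundy) = 91 - 30 = 61

61


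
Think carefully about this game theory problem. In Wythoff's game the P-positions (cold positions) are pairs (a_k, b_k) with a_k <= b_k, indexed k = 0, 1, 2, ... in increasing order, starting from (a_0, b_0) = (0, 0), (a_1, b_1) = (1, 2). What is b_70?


By Wythoff's theorem, a_k = floor(k * phi) and b_k = floor(k * phi^2) = a_k + k, where phi = (1 + sqrt(5))/2 is the golden ratio.
phi = (1 + sqrt(5))/2 = 1.618034
phi^2 = phi + 1 = 2.618034
k = 70
k * phi^2 = 70 * 2.618034 = 183.262379
b_70 = floor(k * phi^2) = 183 (check: a_70 + k = 113 + 70 = 183)

183


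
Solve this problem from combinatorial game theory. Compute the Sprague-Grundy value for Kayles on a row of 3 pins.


Kayles: a move removes 1 or 2 adjacent pins from a contiguous row.
Removing pins from a row of k leaves two independent rows (a, b) with a + b = k - 1 (one pin) or a + b = k - 2 (two pins); an end removal gives a = 0.
By Sprague-Grundy, G(k) = mex{ G(a) XOR G(b) } over all these splits. G(0) = 0.
G(1): splits (0,0):0^0=0 -> mex({0}) = 1
G(2): splits (0,1):0^1=1 (0,0):0^0=0 -> mex({0, 1}) = 2
G(3): splits (0,2):0^2=2 (1,1):1^1=0 (0,1):0^1=1 -> mex({0, 1, 2}) = 3
Therefore G(3) = 3.

3


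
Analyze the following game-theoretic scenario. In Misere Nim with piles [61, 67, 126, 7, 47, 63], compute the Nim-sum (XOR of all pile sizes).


We need the XOR (exclusive or) of all pile sizes.
After XOR-ing pile 1 (size 61): 0 XOR 61 = 61
After XOR-ing pile 2 (size 67): 61 XOR 67 = 126
After XOR-ing pile 3 (size 126): 126 XOR 126 = 0
After XOR-ing pile 4 (size 7): 0 XOR 7 = 7
After XOR-ing pile 5 (size 47): 7 XOR 47 = 40
After XOR-ing pile 6 (size 63): 40 XOR 63 = 23
The Nim-value of this position is 23.

23


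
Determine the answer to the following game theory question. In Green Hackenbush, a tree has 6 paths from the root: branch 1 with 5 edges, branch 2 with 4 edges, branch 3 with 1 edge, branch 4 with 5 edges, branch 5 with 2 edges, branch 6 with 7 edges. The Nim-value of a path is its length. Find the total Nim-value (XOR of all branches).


The tree has 6 branches from the ground vertex.
In Green Hackenbush, the Nim-value of a simple path of length k is k.
Branch 1: length 5, Nim-value = 5
Branch 2: length 4, Nim-value = 4
Branch 3: length 1, Nim-value = 1
Branch 4: length 5, Nim-value = 5
Branch 5: length 2, Nim-value = 2
Branch 6: length 7, Nim-value = 7
Total Nim-value = XOR of all branch values:
0 XOR 5 = 5
5 XOR 4 = 1
1 XOR 1 = 0
0 XOR 5 = 5
5 XOR 2 = 7
7 XOR 7 = 0
Nim-value of the tree = 0

0


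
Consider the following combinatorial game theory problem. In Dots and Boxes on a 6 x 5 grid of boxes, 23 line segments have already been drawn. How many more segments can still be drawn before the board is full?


Grid: 6 x 5 boxes, i.e. 7 rows and 6 columns of dots.
Horizontal edges: (rows + 1) * cols = 7 * 5 = 35
Vertical edges: rows * (cols + 1) = 6 * 6 = 36
Total edges: 35 + 36 = 71
Edges drawn: 23
Remaining: 71 - 23 = 48

48


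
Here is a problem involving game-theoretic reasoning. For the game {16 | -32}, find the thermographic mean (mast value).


Game = {16 | -32}, a switch {a | b} with numbers a > b.
Its thermograph has left wall a - t and right wall b + t, which meet at t = (a - b)/2, where both equal (a + b)/2. So the mast (mean value) is at (a + b)/2.
Mean = (16 + (-32))/2 = -16/2 = -8

-8


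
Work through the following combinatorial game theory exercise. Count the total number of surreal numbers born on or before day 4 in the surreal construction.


Day 0: {|} = 0 is born. Count = 1.
Day n: the number of surreal numbers born by day n is 2^(n+1) - 1.
By day 0: 2^1 - 1 = 1
By day 1: 2^2 - 1 = 3
By day 2: 2^3 - 1 = 7
By day 3: 2^4 - 1 = 15
By day 4: 2^5 - 1 = 31
By day 4: 31 surreal numbers.

31


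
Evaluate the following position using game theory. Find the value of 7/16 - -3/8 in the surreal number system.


x = 7/16, y = -3/8
Converting to common denominator: 16
x = 7/16, y = -6/16
x - y = 7/16 - -3/8 = 13/16

13/16


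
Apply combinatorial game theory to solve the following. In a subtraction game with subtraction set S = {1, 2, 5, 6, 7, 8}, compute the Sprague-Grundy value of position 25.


The subtraction set is S = {1, 2, 5, 6, 7, 8}.
G(k) = mex{ G(k - s) : s in S, s <= k }. We compute iteratively: G(0) = 0.
G(1) = mex({0}) = 1
G(2) = mex({0, 1}) = 2
G(3) = mex({1, 2}) = 0
G(4) = mex({0, 2}) = 1
G(5) = mex({0, 1}) = 2
G(6) = mex({0, 1, 2}) = 3
G(7) = mex({0, 1, 2, 3}) = 4
G(8) = mex({0, 1, 2, 3, 4}) = 5
G(9) = mex({0, 1, 2, 4, 5}) = 3
G(10) = mex({0, 1, 2, 3, 5}) = 4
G(11) = mex({0, 1, 2, 3, 4}) = 5
G(12) = mex({1, 2, 3, 4, 5}) = 0
G(13) = mex({0, 2, 3, 4, 5}) = 1
G(14) = mex({0, 1, 3, 4, 5}) = 2
G(15) = mex({1, 2, 3, 4, 5}) = 0
G(16) = mex({0, 2, 3, 4, 5}) = 1
G(17) = mex({0, 1, 3, 4, 5}) = 2
G(18) = mex({0, 1, 2, 4, 5}) = 3
G(19) = mex({0, 1, 2, 3, 5}) = 4
Observe that G(12)..G(19) = 0, 1, 2, 0, 1, 2, 3, 4 repeats G(0)..G(7) = 0, 1, 2, 0, 1, 2, 3, 4.
For k >= max(S) = 8, G(k) is determined by the previous 8 values G(k-8)..G(k-1); a window of 8 consecutive values has recurred shifted by 12, so by induction G(k + 12) = G(k) for all k >= 0: the sequence is periodic from the start with period 12.
One period: G(0..11) = 0, 1, 2, 0, 1, 2, 3, 4, 5, 3, 4, 5.
25 mod 12 = 1, so G(25) = G(1) = 1.

1


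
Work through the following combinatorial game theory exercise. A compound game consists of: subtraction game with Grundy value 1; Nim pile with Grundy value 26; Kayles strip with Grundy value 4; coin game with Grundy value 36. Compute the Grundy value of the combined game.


By the Sprague-Grundy theorem, the Grundy value of a sum of games is the XOR of individual Grundy values.
subtraction game: Grundy value = 1. Running XOR: 0 XOR 1 = 1
Nim pile: Grundy value = 26. Running XOR: 1 XOR 26 = 27
Kayles strip: Grundy value = 4. Running XOR: 27 XOR 4 = 31
coin game: Grundy value = 36. Running XOR: 31 XOR 36 = 59
The combined Grundy value is 59.

59


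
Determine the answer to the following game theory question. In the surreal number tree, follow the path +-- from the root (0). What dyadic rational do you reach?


Sign expansion: +--
Rule: track bounds (lo, hi), initially (-inf, +inf). On '+', the current value becomes lo and we move to the simplest number in (value, hi): value + 1 if hi = +inf, otherwise the midpoint (value + hi)/2. On '-', the current value becomes hi and we move to value - 1 if lo = -inf, otherwise the midpoint (lo + value)/2.
Start at 0.
Step 1: sign = +, move right. Bounds: (0, +inf). Value = 1
Step 2: sign = -, move left. Bounds: (0, 1). Value = 1/2
Step 3: sign = -, move left. Bounds: (0, 1/2). Value = 1/4
The surreal number with sign expansion +-- is 1/4.

1/4


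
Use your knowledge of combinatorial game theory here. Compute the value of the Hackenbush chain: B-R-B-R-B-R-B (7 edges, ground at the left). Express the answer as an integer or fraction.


Edges (from ground): B-R-B-R-B-R-B
By Berlekamp's sign-expansion rule, a Blue-Red Hackenbush stalk has the value of the surreal number whose sign sequence is the edge sequence with B -> + and R -> -.
Sign sequence: +-+-+-+
Trace the sign expansion in the surreal number tree, starting from 0:
Edge 1: B (sign +) -> bounds (0, +inf), value = 1
Edge 2: R (sign -) -> bounds (0, 1), value = 1/2
Edge 3: B (sign +) -> bounds (1/2, 1), value = 3/4
Edge 4: R (sign -) -> bounds (1/2, 3/4), value = 5/8
Edge 5: B (sign +) -> bounds (5/8, 3/4), value = 11/16
Edge 6: R (sign -) -> bounds (5/8, 11/16), value = 21/32
Edge 7: B (sign +) -> bounds (21/32, 11/16), value = 43/64
Game value = 43/64

43/64


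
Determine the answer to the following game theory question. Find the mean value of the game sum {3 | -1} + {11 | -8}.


G1 = {3 | -1}, G2 = {11 | -8}
Each is a switch {a | b} with numbers a > b; its mean value is (a + b)/2, and mean value is additive over game sums: m(G1 + G2) = m(G1) + m(G2).
Mean of G1 = (3 + (-1))/2 = 2/2 = 1
Mean of G2 = (11 + (-8))/2 = 3/2 = 3/2
Mean of G1 + G2 = 1 + 3/2 = 5/2

5/2


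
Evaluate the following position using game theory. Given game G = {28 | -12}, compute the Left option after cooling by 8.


Original game: {28 | -12} (a switch {a | b} with a > b).
Cooling by t (for t below the temperature (a - b)/2 = 20) taxes each move by t: {a | b} cooled by t is {a - t | b + t}.
Cooling amount: t = 8
Cooled Left option: 28 - 8 = 20
Cooled Right option: -12 + 8 = -4
Cooled game: {20 | -4}
Left option = 20

20


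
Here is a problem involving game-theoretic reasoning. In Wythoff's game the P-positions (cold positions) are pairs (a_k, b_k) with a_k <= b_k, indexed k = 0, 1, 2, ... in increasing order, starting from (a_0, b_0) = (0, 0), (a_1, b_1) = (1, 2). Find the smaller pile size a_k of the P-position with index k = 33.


By Wythoff's theorem, a_k = floor(k * phi) and b_k = floor(k * phi^2) = a_k + k, where phi = (1 + sqrt(5))/2 is the golden ratio.
phi = (1 + sqrt(5))/2 = 1.618034
k = 33
k * phi = 33 * 1.618034 = 53.395122
a_33 = floor(k * phi) = 53

53


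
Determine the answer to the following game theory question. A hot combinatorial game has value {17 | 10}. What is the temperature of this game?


The game is {17 | 10}, a switch {a | b} with numbers a > b.
Cooling {a | b} by t gives {a - t | b + t}, which stops being hot when a - t = b + t, i.e. at t = (a - b)/2. So the temperature of a switch is (a - b)/2.
Temperature = (Left option - Right option) / 2
= (17 - (10)) / 2
= 7 / 2
= 7/2

7/2


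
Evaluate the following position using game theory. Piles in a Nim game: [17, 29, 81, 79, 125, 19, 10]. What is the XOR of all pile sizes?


We need the XOR (exclusive or) of all pile sizes.
After XOR-ing pile 1 (size 17): 0 XOR 17 = 17
After XOR-ing pile 2 (size 29): 17 XOR 29 = 12
After XOR-ing pile 3 (size 81): 12 XOR 81 = 93
After XOR-ing pile 4 (size 79): 93 XOR 79 = 18
After XOR-ing pile 5 (size 125): 18 XOR 125 = 111
After XOR-ing pile 6 (size 19): 111 XOR 19 = 124
After XOR-ing pile 7 (size 10): 124 XOR 10 = 118
The Nim-value of this position is 118.

118


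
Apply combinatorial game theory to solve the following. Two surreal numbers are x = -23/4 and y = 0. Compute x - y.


x = -23/4, y = 0
Converting to common denominator: 4
x = -23/4, y = 0/4
x - y = -23/4 - 0 = -23/4

-23/4


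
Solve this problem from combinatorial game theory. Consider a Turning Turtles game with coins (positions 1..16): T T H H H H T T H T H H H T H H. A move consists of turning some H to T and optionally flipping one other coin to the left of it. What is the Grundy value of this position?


Coins: T T H H H H T T H T H H H T H H
Key fact: a single head at position k behaves exactly like a Nim heap of size k (turning it to T and optionally flipping a coin at j < k corresponds to moving the heap from k to j, or to 0), and heads combine as a disjunctive sum (two heads at the same place would cancel, matching j XOR j = 0). So the Nim-value is the XOR of the 1-indexed positions of the heads.
Face-up positions (1-indexed): [3, 4, 5, 6, 9, 11, 12, 13, 15, 16]
XOR 0 with 3: 0 XOR 3 = 3
XOR 3 with 4: 3 XOR 4 = 7
XOR 7 with 5: 7 XOR 5 = 2
XOR 2 with 6: 2 XOR 6 = 4
XOR 4 with 9: 4 XOR 9 = 13
XOR 13 with 11: 13 XOR 11 = 6
XOR 6 with 12: 6 XOR 12 = 10
XOR 10 with 13: 10 XOR 13 = 7
XOR 7 with 15: 7 XOR 15 = 8
XOR 8 with 16: 8 XOR 16 = 24
Nim-value = 24

24


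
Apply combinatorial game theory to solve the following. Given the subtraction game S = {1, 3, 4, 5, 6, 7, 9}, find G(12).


The subtraction set is S = {1, 3, 4, 5, 6, 7, 9}.
G(k) = mex{ G(k - s) : s in S, s <= k }. We compute iteratively: G(0) = 0.
G(1) = mex({0}) = 1
G(2) = mex({1}) = 0
G(3) = mex({0}) = 1
G(4) = mex({0, 1}) = 2
G(5) = mex({0, 1, 2}) = 3
G(6) = mex({0, 1, 3}) = 2
G(7) = mex({0, 1, 2}) = 3
G(8) = mex({0, 1, 2, 3}) = 4
G(9) = mex({0, 1, 2, 3, 4}) = 5
G(10) = mex({1, 2, 3, 5}) = 0
G(11) = mex({0, 2, 3, 4}) = 1
G(12) = mex({1, 2, 3, 4, 5}) = 0
Therefore G(12) = 0.

0


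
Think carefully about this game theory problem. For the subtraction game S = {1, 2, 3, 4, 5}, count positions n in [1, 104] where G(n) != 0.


Subtraction set S = {1, 2, 3, 4, 5}, so G(n) = n mod 6.
G(n) = 0 when n is a multiple of 6.
Multiples of 6 in [1, 104]: 17
N-positions (nonzero Grundy) = 104 - 17 = 87

87


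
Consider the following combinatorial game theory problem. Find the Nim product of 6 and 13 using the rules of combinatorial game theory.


Nim multiplication is bilinear over XOR: (u XOR v) * w = (u*w) XOR (v*w).
So we split each operand into its bit components and XOR the pairwise Nim products.
6 = 2 + 4 (as XOR of powers of 2).
13 = 1 + 4 + 8 (as XOR of powers of 2).
Using the standard Nim-product table on single bits:
  2*2 = 3,   2*4 = 8,   2*8 = 12,
  4*4 = 6,   4*8 = 11,  8*8 = 13,
and  1*x = x (identity), k*l = l*k (commutative).
Pairwise Nim products:
  2 * 1 = 2
  2 * 4 = 8
  2 * 8 = 12
  4 * 1 = 4
  4 * 4 = 6
  4 * 8 = 11
XOR them: 2 XOR 8 XOR 12 XOR 4 XOR 6 XOR 11 = 15.
Result: 6 * 13 = 15 (in Nim).

15


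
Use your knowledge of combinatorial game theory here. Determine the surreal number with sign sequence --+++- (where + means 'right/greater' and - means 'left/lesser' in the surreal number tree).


Sign expansion: --+++-
Rule: track bounds (lo, hi), initially (-inf, +inf). On '+', the current value becomes lo and we move to the simplest number in (value, hi): value + 1 if hi = +inf, otherwise the midpoint (value + hi)/2. On '-', the current value becomes hi and we move to value - 1 if lo = -inf, otherwise the midpoint (lo + value)/2.
Start at 0.
Step 1: sign = -, move left. Bounds: (-inf, 0). Value = -1
Step 2: sign = -, move left. Bounds: (-inf, -1). Value = -2
Step 3: sign = +, move right. Bounds: (-2, -1). Value = -3/2
Step 4: sign = +, move right. Bounds: (-3/2, -1). Value = -5/4
Step 5: sign = +, move right. Bounds: (-5/4, -1). Value = -9/8
Step 6: sign = -, move left. Bounds: (-5/4, -9/8). Value = -19/16
The surreal number with sign expansion --+++- is -19/16.

-19/16


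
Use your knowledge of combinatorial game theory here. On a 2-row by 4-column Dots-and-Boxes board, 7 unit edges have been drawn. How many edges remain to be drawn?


Grid: 2 x 4 boxes, i.e. 3 rows and 5 columns of dots.
Horizontal edges: (rows + 1) * cols = 3 * 4 = 12
Vertical edges: rows * (cols + 1) = 2 * 5 = 10
Total edges: 12 + 10 = 22
Edges drawn: 7
Remaining: 22 - 7 = 15

15


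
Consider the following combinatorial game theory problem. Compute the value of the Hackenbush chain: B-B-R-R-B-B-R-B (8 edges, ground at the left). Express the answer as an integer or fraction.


Edges (from ground): B-B-R-R-B-B-R-B
By Berlekamp's sign-expansion rule, a Blue-Red Hackenbush stalk has the value of the surreal number whose sign sequence is the edge sequence with B -> + and R -> -.
Sign sequence: ++--++-+
Trace the sign expansion in the surreal number tree, starting from 0:
Edge 1: B (sign +) -> bounds (0, +inf), value = 1
Edge 2: B (sign +) -> bounds (1, +inf), value = 2
Edge 3: R (sign -) -> bounds (1, 2), value = 3/2
Edge 4: R (sign -) -> bounds (1, 3/2), value = 5/4
Edge 5: B (sign +) -> bounds (5/4, 3/2), value = 11/8
Edge 6: B (sign +) -> bounds (11/8, 3/2), value = 23/16
Edge 7: R (sign -) -> bounds (11/8, 23/16), value = 45/32
Edge 8: B (sign +) -> bounds (45/32, 23/16), value = 91/64
Game value = 91/64

91/64


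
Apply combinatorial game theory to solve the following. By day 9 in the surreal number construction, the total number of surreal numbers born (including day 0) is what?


Day 0: {|} = 0 is born. Count = 1.
Day n: the number of surreal numbers born by day n is 2^(n+1) - 1.
By day 0: 2^1 - 1 = 1
By day 1: 2^2 - 1 = 3
By day 2: 2^3 - 1 = 7
By day 3: 2^4 - 1 = 15
By day 4: 2^5 - 1 = 31
By day 5: 2^6 - 1 = 63
By day 6: 2^7 - 1 = 127
By day 7: 2^8 - 1 = 255
By day 8: 2^9 - 1 = 511
By day 9: 2^10 - 1 = 1023
By day 9: 1023 surreal numbers.

1023


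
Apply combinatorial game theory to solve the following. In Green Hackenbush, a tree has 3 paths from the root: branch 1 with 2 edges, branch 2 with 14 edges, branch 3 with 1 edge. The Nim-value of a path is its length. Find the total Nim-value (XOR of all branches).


The tree has 3 branches from the ground vertex.
In Green Hackenbush, the Nim-value of a simple path of length k is k.
Branch 1: length 2, Nim-value = 2
Branch 2: length 14, Nim-value = 14
Branch 3: length 1, Nim-value = 1
Total Nim-value = XOR of all branch values:
0 XOR 2 = 2
2 XOR 14 = 12
12 XOR 1 = 13
Nim-value of the tree = 13

13


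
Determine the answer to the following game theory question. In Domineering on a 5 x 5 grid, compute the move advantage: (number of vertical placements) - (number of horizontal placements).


Board is 5 x 5 (rows x cols).
Left (vertical) placements: (rows-1) * cols = 4 * 5 = 20
Right (horizontal) placements: rows * (cols-1) = 5 * 4 = 20
Advantage = Left - Right = 20 - 20 = 0

0


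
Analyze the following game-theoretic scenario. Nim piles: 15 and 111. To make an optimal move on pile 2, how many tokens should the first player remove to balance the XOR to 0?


Piles: 15 and 111
Current XOR: 15 XOR 111 = 96 (non-zero, so this is an N-position).
To make the XOR zero, we need to find a move that balances the piles.
For pile 2 (size 111): target = 111 XOR 96 = 15
We reduce pile 2 from 111 to 15.
Tokens removed: 111 - 15 = 96
Verification: 15 XOR 15 = 0

96


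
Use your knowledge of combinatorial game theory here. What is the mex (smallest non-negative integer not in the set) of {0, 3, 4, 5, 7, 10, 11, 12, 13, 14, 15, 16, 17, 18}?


Set = {0, 3, 4, 5, 7, 10, 11, 12, 13, 14, 15, 16, 17, 18}
0 is in the set.
1 is NOT in the set. This is the mex.
mex = 1

1


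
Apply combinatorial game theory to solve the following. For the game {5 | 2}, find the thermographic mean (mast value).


Game = {5 | 2}, a switch {a | b} with numbers a > b.
Its thermograph has left wall a - t and right wall b + t, which meet at t = (a - b)/2, where both equal (a + b)/2. So the mast (mean value) is at (a + b)/2.
Mean = (5 + (2))/2 = 7/2 = 7/2

7/2


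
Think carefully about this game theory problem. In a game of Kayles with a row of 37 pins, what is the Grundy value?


Kayles: a move removes 1 or 2 adjacent pins from a contiguous row.
Removing pins from a row of k leaves two independent rows (a, b) with a + b = k - 1 (one pin) or a + b = k - 2 (two pins); an end removal gives a = 0.
By Sprague-Grundy, G(k) = mex{ G(a) XOR G(b) } over all these splits. G(0) = 0.
G(1): splits (0,0):0^0=0 -> mex({0}) = 1
G(2): splits (0,1):0^1=1 (0,0):0^0=0 -> mex({0, 1}) = 2
G(3): splits (0,2):0^2=2 (1,1):1^1=0 (0,1):0^1=1 -> mex({0, 1, 2}) = 3
G(4): splits (0,3):0^3=3 (1,2):1^2=3 (0,2):0^2=2 (1,1):1^1=0 -> mex({0, 2, 3}) = 1
G(5): splits (0,4):0^1=1 (1,3):1^3=2 (2,2):2^2=0 (0,3):0^3=3 (1,2):1^2=3 -> mex({0, 1, 2, 3}) = 4
G(6) = mex({0, 1, 2, 4}) = 3
G(7) = mex({0, 1, 3, 4, 5}) = 2
G(8) = mex({0, 2, 3, 5, 6}) = 1
G(9) = mex({0, 1, 2, 3, 6, 7}) = 4
G(10) = mex({0, 1, 3, 4, 5, 7}) = 2
G(11) = mex({0, 1, 2, 3, 4, 5}) = 6
G(12) = mex({0, 1, 2, 3, 5, 6, 7}) = 4
G(13) = mex({0, 2, 3, 4, 6, 7}) = 1
G(14) = mex({0, 1, 4, 5, 6, 7}) = 2
G(15) = mex({0, 1, 2, 3, 4, 5, 6}) = 7
G(16) = mex({0, 2, 3, 5, 6, 7}) = 1
G(17) = mex({0, 1, 2, 3, 5, 6, 7}) = 4
G(18) = mex({0, 1, 2, 4, 5, 6}) = 3
G(19) = mex({0, 1, 3, 4, 5, 7}) = 2
G(20) = mex({0, 2, 3, 4, 5, 6, 7}) = 1
G(21) = mex({0, 1, 2, 3, 5, 6, 7}) = 4
G(22) = mex({0, 1, 2, 3, 4, 5, 7}) = 6
G(23) = mex({0, 1, 2, 3, 4, 5, 6}) = 7
G(24) = mex({0, 1, 2, 3, 5, 6, 7}) = 4
G(25) = mex({0, 2, 3, 4, 6, 7}) = 1
G(26) = mex({0, 1, 3, 4, 5, 6, 7}) = 2
G(27) = mex({0, 1, 2, 3, 4, 5, 6, 7}) = 8
G(28) = mex({0, 1, 2, 3, 4, 6, 7, 8}) = 5
G(29) = mex({0, 1, 2, 3, 5, 6, 7, 8, 9}) = 4
G(30) = mex({0, 1, 2, 3, 4, 5, 6, 9, 10}) = 7
G(31) = mex({0, 1, 3, 4, 5, 7, 10, 11}) = 2
G(32) = mex({0, 2, 3, 4, 5, 6, 7, 9, 11}) = 1
G(33) = mex({0, 1, 2, 3, 4, 5, 6, 7, 9, 12}) = 8
G(34) = mex({0, 1, 2, 3, 4, 5, 7, 8, 11, 12}) = 6
G(35) = mex({0, 1, 2, 3, 4, 5, 6, 8, 9, 10, 11}) = 7
G(36) = mex({0, 1, 2, 3, 5, 6, 7, 9, 10}) = 4
G(37) = mex({0, 2, 3, 4, 6, 7, 9, 10, 11, 12}) = 1
Therefore G(37) = 1.

1


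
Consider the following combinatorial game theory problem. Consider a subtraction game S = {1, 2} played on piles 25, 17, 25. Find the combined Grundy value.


Subtraction set: {1, 2}
For this subtraction set, G(n) = n mod 3 (period = max + 1 = 3).
Pile 1 (size 25): G(25) = 25 mod 3 = 1
Pile 2 (size 17): G(17) = 17 mod 3 = 2
Pile 3 (size 25): G(25) = 25 mod 3 = 1
Total Grundy value = XOR of all: 1 XOR 2 XOR 1 = 2

2


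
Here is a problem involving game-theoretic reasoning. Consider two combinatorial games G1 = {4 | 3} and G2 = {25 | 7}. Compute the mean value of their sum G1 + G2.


G1 = {4 | 3}, G2 = {25 | 7}
Each is a switch {a | b} with numbers a > b; its mean value is (a + b)/2, and mean value is additive over game sums: m(G1 + G2) = m(G1) + m(G2).
Mean of G1 = (4 + (3))/2 = 7/2 = 7/2
Mean of G2 = (25 + (7))/2 = 32/2 = 16
Mean of G1 + G2 = 7/2 + 16 = 39/2

39/2


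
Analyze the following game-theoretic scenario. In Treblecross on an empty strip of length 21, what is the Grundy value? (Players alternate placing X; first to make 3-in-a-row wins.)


Treblecross: place X on empty cells; 3-in-a-row wins.
Playing within two cells of an existing X lets the opponent win at once, so sensible play treats the cells i-2..i+2 around each X as dead. The player left with no safe cell loses, so this is a normal-play take-away game on strips of safe cells.
Placing X at cell i (0-indexed) of a strip of k safe cells leaves independent strips of sizes max(0, i-2) and max(0, k-i-3). Hence G(k) = mex{ G(max(0,i-2)) XOR G(max(0,k-i-3)) : 0 <= i < k }, with G(0) = 0.
G(1): splits (0,0):0^0=0 -> mex({0}) = 1
G(2): splits (0,0):0^0=0 -> mex({0}) = 1
G(3): splits (0,0):0^0=0 -> mex({0}) = 1
G(4): splits (0,1):0^1=1 (0,0):0^0=0 -> mex({0, 1}) = 2
G(5): splits (0,2):0^1=1 (0,1):0^1=1 (0,0):0^0=0 -> mex({0, 1}) = 2
G(6) = mex({1}) = 0
G(7) = mex({0, 1, 2}) = 3
G(8) = mex({0, 1, 2}) = 3
G(9) = mex({0, 2}) = 1
G(10) = mex({0, 2, 3}) = 1
G(11) = mex({0, 3}) = 1
G(12) = mex({1, 3}) = 0
G(13) = mex({0, 1, 2, 3}) = 4
G(14) = mex({0, 1, 2}) = 3
G(15) = mex({0, 1, 2}) = 3
G(16) = mex({0, 1, 2, 4}) = 3
G(17) = mex({0, 1, 3, 4}) = 2
G(18) = mex({0, 1, 3, 4}) = 2
G(19) = mex({0, 1, 3, 5}) = 2
G(20) = mex({0, 1, 2, 3, 5}) = 4
G(21) = mex({0, 1, 2, 3, 5}) = 4
Therefore G(21) = 4.

4


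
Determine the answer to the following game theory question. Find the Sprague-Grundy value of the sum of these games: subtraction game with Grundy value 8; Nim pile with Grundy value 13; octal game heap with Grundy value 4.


By the Sprague-Grundy theorem, the Grundy value of a sum of games is the XOR of individual Grundy values.
subtraction game: Grundy value = 8. Running XOR: 0 XOR 8 = 8
Nim pile: Grundy value = 13. Running XOR: 8 XOR 13 = 5
octal game heap: Grundy value = 4. Running XOR: 5 XOR 4 = 1
The combined Grundy value is 1.

1


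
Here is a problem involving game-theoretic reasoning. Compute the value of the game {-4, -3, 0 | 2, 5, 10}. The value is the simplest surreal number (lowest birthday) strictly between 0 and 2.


Left options: {-4, -3, 0}, max = 0
Right options: {2, 5, 10}, min = 2
All options are numbers and max(Left) < min(Right), so by the simplicity theorem the value is the simplest (earliest-born) number strictly between 0 and 2.
The only integer strictly between 0 and 2 is 1.
No non-integer in the interval can be simpler: if x is a non-integer in the interval, then floor(x) or ceil(x) also lies in the interval (the interval contains an integer), and both are proper prefixes of x's sign expansion, i.e. born earlier. So the game value is 1.
Game value = 1

1


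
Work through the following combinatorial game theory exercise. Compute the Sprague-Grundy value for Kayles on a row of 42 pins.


Kayles: a move removes 1 or 2 adjacent pins from a contiguous row.
Removing pins from a row of k leaves two independent rows (a, b) with a + b = k - 1 (one pin) or a + b = k - 2 (two pins); an end removal gives a = 0.
By Sprague-Grundy, G(k) = mex{ G(a) XOR G(b) } over all these splits. G(0) = 0.
G(1): splits (0,0):0^0=0 -> mex({0}) = 1
G(2): splits (0,1):0^1=1 (0,0):0^0=0 -> mex({0, 1}) = 2
G(3): splits (0,2):0^2=2 (1,1):1^1=0 (0,1):0^1=1 -> mex({0, 1, 2}) = 3
G(4): splits (0,3):0^3=3 (1,2):1^2=3 (0,2):0^2=2 (1,1):1^1=0 -> mex({0, 2, 3}) = 1
G(5): splits (0,4):0^1=1 (1,3):1^3=2 (2,2):2^2=0 (0,3):0^3=3 (1,2):1^2=3 -> mex({0, 1, 2, 3}) = 4
G(6) = mex({0, 1, 2, 4}) = 3
G(7) = mex({0, 1, 3, 4, 5}) = 2
G(8) = mex({0, 2, 3, 5, 6}) = 1
G(9) = mex({0, 1, 2, 3, 6, 7}) = 4
G(10) = mex({0, 1, 3, 4, 5, 7}) = 2
G(11) = mex({0, 1, 2, 3, 4, 5}) = 6
G(12) = mex({0, 1, 2, 3, 5, 6, 7}) = 4
G(13) = mex({0, 2, 3, 4, 6, 7}) = 1
G(14) = mex({0, 1, 4, 5, 6, 7}) = 2
G(15) = mex({0, 1, 2, 3, 4, 5, 6}) = 7
G(16) = mex({0, 2, 3, 5, 6, 7}) = 1
G(17) = mex({0, 1, 2, 3, 5, 6, 7}) = 4
G(18) = mex({0, 1, 2, 4, 5, 6}) = 3
G(19) = mex({0, 1, 3, 4, 5, 7}) = 2
G(20) = mex({0, 2, 3, 4, 5, 6, 7}) = 1
G(21) = mex({0, 1, 2, 3, 5, 6, 7}) = 4
G(22) = mex({0, 1, 2, 3, 4, 5, 7}) = 6
G(23) = mex({0, 1, 2, 3, 4, 5, 6}) = 7
G(24) = mex({0, 1, 2, 3, 5, 6, 7}) = 4
G(25) = mex({0, 2, 3, 4, 6, 7}) = 1
G(26) = mex({0, 1, 3, 4, 5, 6, 7}) = 2
G(27) = mex({0, 1, 2, 3, 4, 5, 6, 7}) = 8
G(28) = mex({0, 1, 2, 3, 4, 6, 7, 8}) = 5
G(29) = mex({0, 1, 2, 3, 5, 6, 7, 8, 9}) = 4
G(30) = mex({0, 1, 2, 3, 4, 5, 6, 9, 10}) = 7
G(31) = mex({0, 1, 3, 4, 5, 7, 10, 11}) = 2
G(32) = mex({0, 2, 3, 4, 5, 6, 7, 9, 11}) = 1
G(33) = mex({0, 1, 2, 3, 4, 5, 6, 7, 9, 12}) = 8
G(34) = mex({0, 1, 2, 3, 4, 5, 7, 8, 11, 12}) = 6
G(35) = mex({0, 1, 2, 3, 4, 5, 6, 8, 9, 10, 11}) = 7
G(36) = mex({0, 1, 2, 3, 5, 6, 7, 9, 10}) = 4
G(37) = mex({0, 2, 3, 4, 6, 7, 9, 10, 11, 12}) = 1
G(38) = mex({0, 1, 3, 4, 5, 6, 7, 9, 10, 11, 12}) = 2
G(39) = mex({0, 1, 2, 4, 5, 6, 7, 9, 10, 12, 14}) = 3
G(40) = mex({0, 2, 3, 4, 6, 7, 11, 12, 14}) = 1
G(41) = mex({0, 1, 2, 3, 5, 6, 7, 9, 10, 11, 12}) = 4
G(42) = mex({0, 1, 2, 3, 4, 5, 6, 9, 10}) = 7
Therefore G(42) = 7.

7


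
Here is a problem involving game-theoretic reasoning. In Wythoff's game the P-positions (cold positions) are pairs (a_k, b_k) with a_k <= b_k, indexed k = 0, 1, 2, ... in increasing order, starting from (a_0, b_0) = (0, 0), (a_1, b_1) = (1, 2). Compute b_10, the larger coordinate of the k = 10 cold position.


By Wythoff's theorem, a_k = floor(k * phi) and b_k = floor(k * phi^2) = a_k + k, where phi = (1 + sqrt(5))/2 is the golden ratio.
phi = (1 + sqrt(5))/2 = 1.618034
phi^2 = phi + 1 = 2.618034
k = 10
k * phi^2 = 10 * 2.618034 = 26.180340
b_10 = floor(k * phi^2) = 26 (check: a_10 + k = 16 + 10 = 26)

26


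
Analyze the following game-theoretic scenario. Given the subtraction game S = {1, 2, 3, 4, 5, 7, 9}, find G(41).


The subtraction set is S = {1, 2, 3, 4, 5, 7, 9}.
G(k) = mex{ G(k - s) : s in S, s <= k }. We compute iteratively: G(0) = 0.
G(1) = mex({0}) = 1
G(2) = mex({0, 1}) = 2
G(3) = mex({0, 1, 2}) = 3
G(4) = mex({0, 1, 2, 3}) = 4
G(5) = mex({0, 1, 2, 3, 4}) = 5
G(6) = mex({1, 2, 3, 4, 5}) = 0
G(7) = mex({0, 2, 3, 4, 5}) = 1
G(8) = mex({0, 1, 3, 4, 5}) = 2
G(9) = mex({0, 1, 2, 4, 5}) = 3
G(10) = mex({0, 1, 2, 3, 5}) = 4
G(11) = mex({0, 1, 2, 3, 4}) = 5
G(12) = mex({1, 2, 3, 4, 5}) = 0
G(13) = mex({0, 2, 3, 4, 5}) = 1
G(14) = mex({0, 1, 3, 4, 5}) = 2
Observe that G(6)..G(14) = 0, 1, 2, 3, 4, 5, 0, 1, 2 repeats G(0)..G(8) = 0, 1, 2, 3, 4, 5, 0, 1, 2.
For k >= max(S) = 9, G(k) is determined by the previous 9 values G(k-9)..G(k-1); a window of 9 consecutive values has recurred shifted by 6, so by induction G(k + 6) = G(k) for all k >= 0: the sequence is periodic from the start with period 6.
One period: G(0..5) = 0, 1, 2, 3, 4, 5.
41 mod 6 = 5, so G(41) = G(5) = 5.

5


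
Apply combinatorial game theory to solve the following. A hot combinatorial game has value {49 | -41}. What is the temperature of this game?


The game is {49 | -41}, a switch {a | b} with numbers a > b.
Cooling {a | b} by t gives {a - t | b + t}, which stops being hot when a - t = b + t, i.e. at t = (a - b)/2. So the temperature of a switch is (a - b)/2.
Temperature = (Left option - Right option) / 2
= (49 - (-41)) / 2
= 90 / 2
= 45

45


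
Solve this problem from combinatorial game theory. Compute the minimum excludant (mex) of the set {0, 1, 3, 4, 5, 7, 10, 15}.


Set = {0, 1, 3, 4, 5, 7, 10, 15}
0 is in the set.
1 is in the set.
2 is NOT in the set. This is the mex.
mex = 2

2


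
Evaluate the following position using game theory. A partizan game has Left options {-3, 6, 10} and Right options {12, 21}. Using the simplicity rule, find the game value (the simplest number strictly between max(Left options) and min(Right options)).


Left options: {-3, 6, 10}, max = 10
Right options: {12, 21}, min = 12
All options are numbers and max(Left) < min(Right), so by the simplicity theorem the value is the simplest (earliest-born) number strictly between 10 and 12.
The only integer strictly between 10 and 12 is 11.
No non-integer in the interval can be simpler: if x is a non-integer in the interval, then floor(x) or ceil(x) also lies in the interval (the interval contains an integer), and both are proper prefixes of x's sign expansion, i.e. born earlier. So the game value is 11.
Game value = 11

11


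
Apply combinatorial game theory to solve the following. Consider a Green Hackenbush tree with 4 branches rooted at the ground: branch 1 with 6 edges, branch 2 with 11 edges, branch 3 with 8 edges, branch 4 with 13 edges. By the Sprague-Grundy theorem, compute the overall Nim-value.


The tree has 4 branches from the ground vertex.
In Green Hackenbush, the Nim-value of a simple path of length k is k.
Branch 1: length 6, Nim-value = 6
Branch 2: length 11, Nim-value = 11
Branch 3: length 8, Nim-value = 8
Branch 4: length 13, Nim-value = 13
Total Nim-value = XOR of all branch values:
0 XOR 6 = 6
6 XOR 11 = 13
13 XOR 8 = 5
5 XOR 13 = 8
Nim-value of the tree = 8

8


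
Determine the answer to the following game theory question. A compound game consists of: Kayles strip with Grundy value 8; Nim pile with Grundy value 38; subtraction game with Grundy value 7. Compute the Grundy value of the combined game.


By the Sprague-Grundy theorem, the Grundy value of a sum of games is the XOR of individual Grundy values.
Kayles strip: Grundy value = 8. Running XOR: 0 XOR 8 = 8
Nim pile: Grundy value = 38. Running XOR: 8 XOR 38 = 46
subtraction game: Grundy value = 7. Running XOR: 46 XOR 7 = 41
The combined Grundy value is 41.

41


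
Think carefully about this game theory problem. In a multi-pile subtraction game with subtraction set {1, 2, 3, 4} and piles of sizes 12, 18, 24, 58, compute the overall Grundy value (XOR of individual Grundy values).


Subtraction set: {1, 2, 3, 4}
For this subtraction set, G(n) = n mod 5 (period = max + 1 = 5).
Pile 1 (size 12): G(12) = 12 mod 5 = 2
Pile 2 (size 18): G(18) = 18 mod 5 = 3
Pile 3 (size 24): G(24) = 24 mod 5 = 4
Pile 4 (size 58): G(58) = 58 mod 5 = 3
Total Grundy value = XOR of all: 2 XOR 3 XOR 4 XOR 3 = 6

6


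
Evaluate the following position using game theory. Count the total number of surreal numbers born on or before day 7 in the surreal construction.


Day 0: {|} = 0 is born. Count = 1.
Day n: the number of surreal numbers born by day n is 2^(n+1) - 1.
By day 0: 2^1 - 1 = 1
By day 1: 2^2 - 1 = 3
By day 2: 2^3 - 1 = 7
By day 3: 2^4 - 1 = 15
By day 4: 2^5 - 1 = 31
By day 5: 2^6 - 1 = 63
By day 6: 2^7 - 1 = 127
By day 7: 2^8 - 1 = 255
By day 7: 255 surreal numbers.

255
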